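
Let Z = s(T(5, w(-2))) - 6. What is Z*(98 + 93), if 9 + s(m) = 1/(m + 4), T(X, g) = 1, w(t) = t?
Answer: -14134/5 ≈ -2826.8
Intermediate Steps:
s(m) = -9 + 1/(4 + m) (s(m) = -9 + 1/(m + 4) = -9 + 1/(4 + m))
Z = -74/5 (Z = (-35 - 9*1)/(4 + 1) - 6 = (-35 - 9)/5 - 6 = (⅕)*(-44) - 6 = -44/5 - 6 = -74/5 ≈ -14.800)
Z*(98 + 93) = -74*(98 + 93)/5 = -74/5*191 = -14134/5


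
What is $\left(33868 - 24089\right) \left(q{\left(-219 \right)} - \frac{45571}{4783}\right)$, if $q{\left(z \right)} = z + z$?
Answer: $- \frac{20932193975}{4783} \approx -4.3764 \cdot 10^{6}$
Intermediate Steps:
$q{\left(z \right)} = 2 z$
$\left(33868 - 24089\right) \left(q{\left(-219 \right)} - \frac{45571}{4783}\right) = \left(33868 - 24089\right) \left(2 \left(-219\right) - \frac{45571}{4783}\right) = 9779 \left(-438 - \frac{45571}{4783}\right) = 9779 \left(- \frac{2140525}{4783}\right) = - \frac{20932193975}{4783}$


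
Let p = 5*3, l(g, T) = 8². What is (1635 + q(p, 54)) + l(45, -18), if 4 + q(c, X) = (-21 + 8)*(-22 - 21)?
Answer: 2254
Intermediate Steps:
l(g, T) = 64
p = 15
q(c, X) = 555 (q(c, X) = -4 + (-21 + 8)*(-22 - 21) = -4 - 13*(-43) = -4 + 559 = 555)
(1635 + q(p, 54)) + l(45, -18) = (1635 + 555) + 64 = 2190 + 64 = 2254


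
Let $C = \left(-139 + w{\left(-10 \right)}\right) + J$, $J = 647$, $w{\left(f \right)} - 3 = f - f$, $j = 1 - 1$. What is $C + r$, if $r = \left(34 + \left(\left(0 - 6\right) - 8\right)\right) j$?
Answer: $511$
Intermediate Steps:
$j = 0$
$w{\left(f \right)} = 3$ ($w{\left(f \right)} = 3 + \left(f - f\right) = 3 + 0 = 3$)
$r = 0$ ($r = \left(34 + \left(\left(0 - 6\right) - 8\right)\right) 0 = \left(34 - 14\right) 0 = 20 \cdot 0 = 0$)
$C = 511$ ($C = \left(-139 + 3\right) + 647 = -136 + 647 = 511$)
$C + r = 511 + 0 = 511$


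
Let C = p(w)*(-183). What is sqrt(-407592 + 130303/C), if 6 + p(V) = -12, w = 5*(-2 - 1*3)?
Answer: 7*I*sqrt(10027486830)/1098 ≈ 638.4*I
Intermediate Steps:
w = -25 (w = 5*(-2 - 3) = 5*(-5) = -25)
p(V) = -18 (p(V) = -6 - 12 = -18)
C = 3294 (C = -18*(-183) = 3294)
sqrt(-407592 + 130303/C) = sqrt(-407592 + 130303/3294) = sqrt(-1342477745/3294) = 7*I*sqrt(10027486830)/1098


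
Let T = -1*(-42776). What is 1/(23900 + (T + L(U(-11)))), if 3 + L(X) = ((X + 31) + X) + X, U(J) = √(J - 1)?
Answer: 16676/1112355931 - 3*I*√3/2224711862 ≈ 1.4992e-5 - 2.3357e-9*I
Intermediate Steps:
U(J) = √(-1 + J)
T = 42776
L(X) = 28 + 3*X (L(X) = -3 + (((X + 31) + X) + X) = -3 + (((31 + X) + X) + X) = -3 + ((31 + 2*X) + X) = -3 + (31 + 3*X) = 28 + 3*X)
1/(23900 + (T + L(U(-11)))) = 1/(23900 + (42776 + (28 + 3*√(-1 - 11)))) = 1/(23900 + (42776 + (28 + 3*√(-12)))) = 1/(23900 + (42776 + (28 + 3*(2*I*√3)))) = 1/(23900 + (42776 + (28 + 6*I*√3))) = 1/(23900 + (42804 + 6*I*√3)) = 1/(66704 + 6*I*√3)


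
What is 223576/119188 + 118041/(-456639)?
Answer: 7335370863/4535490761 ≈ 1.6173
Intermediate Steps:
223576/119188 + 118041/(-456639) = 223576*(1/119188) + 118041*(-1/456639) = 55894/29797 - 39347/152213 = 7335370863/4535490761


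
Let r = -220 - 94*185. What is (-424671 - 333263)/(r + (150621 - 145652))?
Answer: 757934/12641 ≈ 59.958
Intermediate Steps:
r = -17610 (r = -220 - 17390 = -17610)
(-424671 - 333263)/(r + (150621 - 145652)) = (-424671 - 333263)/(-17610 + (150621 - 145652)) = -757934/(-17610 + 4969) = -757934/(-12641) = -757934*(-1/12641) = 757934/12641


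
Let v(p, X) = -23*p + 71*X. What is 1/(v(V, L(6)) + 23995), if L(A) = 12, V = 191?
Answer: 1/20454 ≈ 4.8890e-5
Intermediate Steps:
1/(v(V, L(6)) + 23995) = 1/((-23*191 + 71*12) + 23995) = 1/((-4393 + 852) + 23995) = 1/(-3541 + 23995) = 1/20454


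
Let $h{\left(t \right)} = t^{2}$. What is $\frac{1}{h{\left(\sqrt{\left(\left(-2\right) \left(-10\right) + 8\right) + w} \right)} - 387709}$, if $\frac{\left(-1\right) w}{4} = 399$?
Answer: $- \frac{1}{389277} \approx -2.5689 \cdot 10^{-6}$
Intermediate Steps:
$w = -1596$ ($w = \left(-4\right) 399 = -1596$)
$\frac{1}{h{\left(\sqrt{\left(\left(-2\right) \left(-10\right) + 8\right) + w} \right)} - 387709} = \frac{1}{\left(\sqrt{\left(\left(-2\right) \left(-10\right) + 8\right) - 1596}\right)^{2} - 387709} = \frac{1}{\left(\sqrt{\left(20 + 8\right) - 1596}\right)^{2} - 387709} = \frac{1}{\left(\sqrt{28 - 1596}\right)^{2} - 387709} = \frac{1}{\left(\sqrt{-1568}\right)^{2} - 387709} = \frac{1}{\left(28 i \sqrt{2}\right)^{2} - 387709} = \frac{1}{-1568 - 387709} = \frac{1}{-389277} = - \frac{1}{389277}$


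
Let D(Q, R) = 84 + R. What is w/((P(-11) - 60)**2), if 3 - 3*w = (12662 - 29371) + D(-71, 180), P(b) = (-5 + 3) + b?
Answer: 16448/15987 ≈ 1.0288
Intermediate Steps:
P(b) = -2 + b
w = 16448/3 (w = 1 - ((12662 - 29371) + (84 + 180))/3 = 1 - (-16709 + 264)/3 = 1 - 1/3*(-16445) = 1 + 16445/3 = 16448/3 ≈ 5482.7)
w/((P(-11) - 60)**2) = 16448/(3*(((-2 - 11) - 60)**2)) = 16448/(3*((-13 - 60)**2)) = 16448/(3*((-73)**2)) = (16448/3)/5329 = (16448/3)*(1/5329) = 16448/15987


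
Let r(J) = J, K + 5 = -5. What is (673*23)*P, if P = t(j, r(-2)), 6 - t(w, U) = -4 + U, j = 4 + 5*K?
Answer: 185748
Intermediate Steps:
K = -10 (K = -5 - 5 = -10)
j = -46 (j = 4 + 5*(-10) = 4 - 50 = -46)
t(w, U) = 10 - U (t(w, U) = 6 - (-4 + U) = 6 + (4 - U) = 10 - U)
P = 12 (P = 10 - 1*(-2) = 10 + 2 = 12)
(673*23)*P = (673*23)*12 = 15479*12 = 185748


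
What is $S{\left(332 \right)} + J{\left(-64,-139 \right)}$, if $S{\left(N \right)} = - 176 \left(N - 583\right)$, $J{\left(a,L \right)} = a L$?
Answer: $53072$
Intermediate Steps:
$J{\left(a,L \right)} = L a$
$S{\left(N \right)} = 102608 - 176 N$ ($S{\left(N \right)} = - 176 \left(-583 + N\right) = 102608 - 176 N$)
$S{\left(332 \right)} + J{\left(-64,-139 \right)} = \left(102608 - 58432\right) - -8896 = \left(102608 - 58432\right) + 8896 = 44176 + 8896 = 53072$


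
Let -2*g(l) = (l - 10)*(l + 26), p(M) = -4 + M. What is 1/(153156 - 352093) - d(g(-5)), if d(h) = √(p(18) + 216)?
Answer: -1/198937 - √230 ≈ -15.166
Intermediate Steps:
g(l) = -(-10 + l)*(26 + l)/2 (g(l) = -(l - 10)*(l + 26)/2 = -(-10 + l)*(26 + l)/2)
d(h) = √230 (d(h) = √((-4 + 18) + 216) = √(14 + 216) = √230)
1/(153156 - 352093) - d(g(-5)) = 1/(153156 - 352093) - √230 = 1/(-198937) - √230 = -1/198937 - √230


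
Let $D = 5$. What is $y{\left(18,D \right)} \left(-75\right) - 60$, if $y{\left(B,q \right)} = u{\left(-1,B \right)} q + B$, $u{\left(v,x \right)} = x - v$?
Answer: $-8535$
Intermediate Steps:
$y{\left(B,q \right)} = B + q \left(1 + B\right)$ ($y{\left(B,q \right)} = \left(B - -1\right) q + B = \left(B + 1\right) q + B = \left(1 + B\right) q + B = q \left(1 + B\right) + B = B + q \left(1 + B\right)$)
$y{\left(18,D \right)} \left(-75\right) - 60 = \left(18 + 5 \left(1 + 18\right)\right) \left(-75\right) - 60 = \left(18 + 5 \cdot 19\right) \left(-75\right) - 60 = \left(18 + 95\right) \left(-75\right) - 60 = 113 \left(-75\right) - 60 = -8475 - 60 = -8535$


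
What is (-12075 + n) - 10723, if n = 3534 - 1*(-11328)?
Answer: -7936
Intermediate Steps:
n = 14862 (n = 3534 + 11328 = 14862)
(-12075 + n) - 10723 = (-12075 + 14862) - 10723 = 2787 - 10723 = -7936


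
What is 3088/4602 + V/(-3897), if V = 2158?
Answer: 350470/2988999 ≈ 0.11725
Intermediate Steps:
3088/4602 + V/(-3897) = 3088/4602 + 2158/(-3897) = 3088*(1/4602) + 2158*(-1/3897) = 1544/2301 - 2158/3897 = 350470/2988999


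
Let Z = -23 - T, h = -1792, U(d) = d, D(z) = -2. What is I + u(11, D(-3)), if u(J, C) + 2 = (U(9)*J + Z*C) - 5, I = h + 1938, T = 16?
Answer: 316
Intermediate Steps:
I = 146 (I = -1792 + 1938 = 146)
Z = -39 (Z = -23 - 1*16 = -23 - 16 = -39)
u(J, C) = -7 - 39*C + 9*J (u(J, C) = -2 + ((9*J - 39*C) - 5) = -2 + ((-39*C + 9*J) - 5) = -2 + (-5 - 39*C + 9*J) = -7 - 39*C + 9*J)
I + u(11, D(-3)) = 146 + (-7 - 39*(-2) + 9*11) = 146 + (-7 + 78 + 99) = 146 + 170 = 316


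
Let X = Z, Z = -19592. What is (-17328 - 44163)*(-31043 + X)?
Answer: 3113596785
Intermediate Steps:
X = -19592
(-17328 - 44163)*(-31043 + X) = (-17328 - 44163)*(-31043 - 19592) = -61491*(-50635) = 3113596785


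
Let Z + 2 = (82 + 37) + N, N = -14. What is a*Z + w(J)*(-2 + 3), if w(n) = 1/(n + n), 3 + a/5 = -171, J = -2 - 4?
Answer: -1075321/12 ≈ -89610.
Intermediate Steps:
Z = 103 (Z = -2 + ((82 + 37) - 14) = -2 + (119 - 14) = -2 + 105 = 103)
J = -6
a = -870 (a = -15 + 5*(-171) = -15 - 855 = -870)
w(n) = 1/(2*n)
a*Z + w(J)*(-2 + 3) = -870*103 + ((½)/(-6))*(-2 + 3) = -89610 + ((½)*(-⅙))*1 = -89610 - 1/12*1 = -89610 - 1/12 = -1075321/12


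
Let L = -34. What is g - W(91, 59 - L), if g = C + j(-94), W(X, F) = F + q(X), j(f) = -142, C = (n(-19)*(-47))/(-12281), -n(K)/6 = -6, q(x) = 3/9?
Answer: -8665310/36843 ≈ -235.20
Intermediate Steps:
q(x) = ⅓ (q(x) = 3*(⅑) = ⅓)
n(K) = 36 (n(K) = -6*(-6) = 36)
C = 1692/12281 (C = (36*(-47))/(-12281) = -1692*(-1/12281) = 1692/12281 ≈ 0.13777)
W(X, F) = ⅓ + F (W(X, F) = F + ⅓ = ⅓ + F)
g = -1742210/12281 (g = 1692/12281 - 142 = -1742210/12281 ≈ -141.86)
g - W(91, 59 - L) = -1742210/12281 - (⅓ + (59 - 1*(-34))) = -1742210/12281 - (⅓ + (59 + 34)) = -1742210/12281 - (⅓ + 93) = -1742210/12281 - 1*280/3 = -1742210/12281 - 280/3 = -8665310/36843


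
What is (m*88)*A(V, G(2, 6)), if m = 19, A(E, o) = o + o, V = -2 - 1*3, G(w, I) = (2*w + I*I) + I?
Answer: 153824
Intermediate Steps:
G(w, I) = I + I² + 2*w (G(w, I) = (2*w + I²) + I = (I² + 2*w) + I = I + I² + 2*w)
V = -5 (V = -2 - 3 = -5)
A(E, o) = 2*o
(m*88)*A(V, G(2, 6)) = (19*88)*(2*(6 + 6² + 2*2)) = 1672*(2*(6 + 36 + 4)) = 1672*(2*46) = 1672*92 = 153824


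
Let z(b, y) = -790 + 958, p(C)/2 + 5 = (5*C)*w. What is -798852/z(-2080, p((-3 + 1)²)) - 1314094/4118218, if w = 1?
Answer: -137086143897/28827526 ≈ -4755.4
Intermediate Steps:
p(C) = -10 + 10*C (p(C) = -10 + 2*((5*C)*1) = -10 + 2*(5*C) = -10 + 10*C)
z(b, y) = 168
-798852/z(-2080, p((-3 + 1)²)) - 1314094/4118218 = -798852/168 - 1314094/4118218 = -798852*1/168 - 1314094*1/4118218 = -66571/14 - 657047/2059109 = -137086143897/28827526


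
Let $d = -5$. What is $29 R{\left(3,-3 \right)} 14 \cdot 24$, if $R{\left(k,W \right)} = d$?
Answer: $-48720$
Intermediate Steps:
$R{\left(k,W \right)} = -5$
$29 R{\left(3,-3 \right)} 14 \cdot 24 = 29 \left(-5\right) 14 \cdot 24 = 29 \left(\left(-70\right) 24\right) = 29 \left(-1680\right) = -48720$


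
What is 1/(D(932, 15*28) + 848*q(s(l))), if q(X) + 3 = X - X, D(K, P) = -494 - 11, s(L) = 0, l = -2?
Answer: -1/3049 ≈ -0.00032798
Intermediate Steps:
D(K, P) = -505
q(X) = -3 (q(X) = -3 + (X - X) = -3 + 0 = -3)
1/(D(932, 15*28) + 848*q(s(l))) = 1/(-505 + 848*(-3)) = 1/(-505 - 2544) = 1/(-3049) = -1/3049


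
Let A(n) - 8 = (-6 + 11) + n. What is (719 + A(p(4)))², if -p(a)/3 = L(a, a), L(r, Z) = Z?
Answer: 518400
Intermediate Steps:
p(a) = -3*a
A(n) = 13 + n (A(n) = 8 + ((-6 + 11) + n) = 8 + (5 + n) = 13 + n)
(719 + A(p(4)))² = (719 + (13 - 3*4))² = (719 + (13 - 12))² = (719 + 1)² = 720² = 518400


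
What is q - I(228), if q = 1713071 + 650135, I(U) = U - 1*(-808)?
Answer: 2362170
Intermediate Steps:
I(U) = 808 + U (I(U) = U + 808 = 808 + U)
q = 2363206
q - I(228) = 2363206 - (808 + 228) = 2363206 - 1*1036 = 2363206 - 1036 = 2362170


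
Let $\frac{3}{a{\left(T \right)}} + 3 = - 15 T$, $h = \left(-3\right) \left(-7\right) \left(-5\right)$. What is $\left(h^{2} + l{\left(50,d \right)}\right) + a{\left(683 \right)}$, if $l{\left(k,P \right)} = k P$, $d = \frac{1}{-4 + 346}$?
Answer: $\frac{6440184629}{584136} \approx 11025.0$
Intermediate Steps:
$h = -105$ ($h = 21 \left(-5\right) = -105$)
$a{\left(T \right)} = \frac{3}{-3 - 15 T}$
$d = \frac{1}{342} \approx 0.002924$
$l{\left(k,P \right)} = P k$
$\left(h^{2} + l{\left(50,d \right)}\right) + a{\left(683 \right)} = \left(\left(-105\right)^{2} + \frac{1}{342} \cdot 50\right) - \frac{1}{1 + 5 \cdot 683} = \left(11025 + \frac{25}{171}\right) - \frac{1}{1 + 3415} = \frac{1885300}{171} - \frac{1}{3416} = \frac{6440184629}{584136}$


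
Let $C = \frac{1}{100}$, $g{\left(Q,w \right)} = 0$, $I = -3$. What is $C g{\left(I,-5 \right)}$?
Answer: $0$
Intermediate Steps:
$C = \frac{1}{100} \approx 0.01$
$C g{\left(I,-5 \right)} = \frac{1}{100} \cdot 0 = 0$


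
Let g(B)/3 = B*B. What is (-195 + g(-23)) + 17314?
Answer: 18706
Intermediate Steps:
g(B) = 3*B² (g(B) = 3*(B*B) = 3*B²)
(-195 + g(-23)) + 17314 = (-195 + 3*(-23)²) + 17314 = (-195 + 3*529) + 17314 = (-195 + 1587) + 17314 = 1392 + 17314 = 18706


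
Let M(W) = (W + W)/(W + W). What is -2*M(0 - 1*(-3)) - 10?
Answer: -12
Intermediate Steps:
M(W) = 1 (M(W) = (2*W)/((2*W)) = (2*W)*(1/(2*W)) = 1)
-2*M(0 - 1*(-3)) - 10 = -2*1 - 10 = -2 - 10 = -12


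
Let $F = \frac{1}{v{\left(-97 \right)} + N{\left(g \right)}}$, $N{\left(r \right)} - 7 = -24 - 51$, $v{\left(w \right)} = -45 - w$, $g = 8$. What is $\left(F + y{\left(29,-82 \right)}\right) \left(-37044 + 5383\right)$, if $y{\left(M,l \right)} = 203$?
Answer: $- \frac{102803267}{16} \approx -6.4252 \cdot 10^{6}$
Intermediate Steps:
$N{\left(r \right)} = -68$ ($N{\left(r \right)} = 7 - 75 = -68$)
$F = - \frac{1}{16}$ ($F = \frac{1}{\left(-45 - -97\right) - 68} = \frac{1}{\left(-45 + 97\right) - 68} = \frac{1}{52 - 68} = \frac{1}{-16} = - \frac{1}{16} \approx -0.0625$)
$\left(F + y{\left(29,-82 \right)}\right) \left(-37044 + 5383\right) = \left(- \frac{1}{16} + 203\right) \left(-37044 + 5383\right) = \frac{3247}{16} \left(-31661\right) = - \frac{102803267}{16}$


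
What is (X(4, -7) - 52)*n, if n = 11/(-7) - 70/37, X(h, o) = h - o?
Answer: 36777/259 ≈ 142.00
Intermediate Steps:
n = -897/259 (n = 11*(-⅐) - 70*1/37 = -11/7 - 70/37 = -897/259 ≈ -3.4633)
(X(4, -7) - 52)*n = ((4 - 1*(-7)) - 52)*(-897/259) = ((4 + 7) - 52)*(-897/259) = (11 - 52)*(-897/259) = -41*(-897/259) = 36777/259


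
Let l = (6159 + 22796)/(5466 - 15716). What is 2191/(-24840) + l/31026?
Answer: -2324977979/26331766200 ≈ -0.088296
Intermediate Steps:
l = -5791/2050 (l = 28955/(-10250) = 28955*(-1/10250) = -5791/2050 ≈ -2.8249)
2191/(-24840) + l/31026 = 2191/(-24840) - 5791/2050/31026 = 2191*(-1/24840) - 5791/2050*1/31026 = -2191/24840 - 5791/63603300 = -2324977979/26331766200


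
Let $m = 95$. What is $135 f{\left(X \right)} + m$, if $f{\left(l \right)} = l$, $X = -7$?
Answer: $-850$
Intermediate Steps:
$135 f{\left(X \right)} + m = 135 \left(-7\right) + 95 = -945 + 95 = -850$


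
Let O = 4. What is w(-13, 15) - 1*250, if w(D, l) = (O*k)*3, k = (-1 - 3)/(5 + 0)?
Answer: -1298/5 ≈ -259.60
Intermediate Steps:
k = -⅘ (k = -4/5 = -4*⅕ = -⅘ ≈ -0.80000)
w(D, l) = -48/5 (w(D, l) = (4*(-⅘))*3 = -16/5*3 = -48/5)
w(-13, 15) - 1*250 = -48/5 - 1*250 = -48/5 - 250 = -1298/5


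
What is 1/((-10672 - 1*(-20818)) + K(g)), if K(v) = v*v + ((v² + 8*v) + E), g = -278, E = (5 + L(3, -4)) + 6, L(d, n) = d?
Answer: 1/162504 ≈ 6.1537e-6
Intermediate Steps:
E = 14 (E = (5 + 3) + 6 = 8 + 6 = 14)
K(v) = 14 + 2*v² + 8*v (K(v) = v*v + ((v² + 8*v) + 14) = v² + (14 + v² + 8*v) = 14 + 2*v² + 8*v)
1/((-10672 - 1*(-20818)) + K(g)) = 1/((-10672 - 1*(-20818)) + (14 + 2*(-278)² + 8*(-278))) = 1/((-10672 + 20818) + (14 + 2*77284 - 2224)) = 1/(10146 + (14 + 154568 - 2224)) = 1/(10146 + 152358) = 1/162504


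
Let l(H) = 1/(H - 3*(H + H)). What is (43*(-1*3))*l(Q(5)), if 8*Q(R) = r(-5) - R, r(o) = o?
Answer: -516/25 ≈ -20.640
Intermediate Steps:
Q(R) = -5/8 - R/8 (Q(R) = (-5 - R)/8 = -5/8 - R/8)
l(H) = -1/(5*H) (l(H) = 1/(H - 6*H) = 1/(-5*H) = -1/(5*H))
(43*(-1*3))*l(Q(5)) = (43*(-1*3))*(-1/(5*(-5/8 - 1/8*5))) = (43*(-3))*(-1/(5*(-5/8 - 5/8))) = -(-129)/(5*(-5/4)) = -(-129)*(-4)/(5*5) = -129*4/25 = -516/25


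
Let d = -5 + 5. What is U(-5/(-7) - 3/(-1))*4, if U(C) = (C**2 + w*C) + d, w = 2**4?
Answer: 14352/49 ≈ 292.90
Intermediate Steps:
d = 0
w = 16
U(C) = C**2 + 16*C (U(C) = (C**2 + 16*C) + 0 = C**2 + 16*C)
U(-5/(-7) - 3/(-1))*4 = ((-5/(-7) - 3/(-1))*(16 + (-5/(-7) - 3/(-1))))*4 = ((-5*(-1/7) - 3*(-1))*(16 + (-5*(-1/7) - 3*(-1))))*4 = ((5/7 + 3)*(16 + (5/7 + 3)))*4 = (26*(16 + 26/7)/7)*4 = ((26/7)*(138/7))*4 = (3588/49)*4 = 14352/49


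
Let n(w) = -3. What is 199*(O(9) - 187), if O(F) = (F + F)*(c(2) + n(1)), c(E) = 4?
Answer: -33631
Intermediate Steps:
O(F) = 2*F (O(F) = (F + F)*(4 - 3) = (2*F)*1 = 2*F)
199*(O(9) - 187) = 199*(2*9 - 187) = 199*(18 - 187) = 199*(-169) = -33631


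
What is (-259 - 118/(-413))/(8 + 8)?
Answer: -1811/112 ≈ -16.170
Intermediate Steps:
(-259 - 118/(-413))/(8 + 8) = (-259 - 118*(-1/413))/16 = (-259 + 2/7)*(1/16) = -1811/7*1/16 = -1811/112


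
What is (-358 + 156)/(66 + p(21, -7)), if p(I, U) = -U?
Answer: -202/73 ≈ -2.7671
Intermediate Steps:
(-358 + 156)/(66 + p(21, -7)) = (-358 + 156)/(66 - 1*(-7)) = -202/(66 + 7) = -202/73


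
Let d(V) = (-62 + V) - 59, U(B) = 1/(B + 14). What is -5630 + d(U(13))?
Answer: -155276/27 ≈ -5751.0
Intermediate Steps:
U(B) = 1/(14 + B)
d(V) = -121 + V
-5630 + d(U(13)) = -5630 + (-121 + 1/(14 + 13)) = -5630 + (-121 + 1/27) = -5630 - 3266/27 = -155276/27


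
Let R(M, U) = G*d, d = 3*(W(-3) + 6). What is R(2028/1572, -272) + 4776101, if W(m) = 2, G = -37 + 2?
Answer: 4775261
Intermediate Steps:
G = -35
d = 24 (d = 3*(2 + 6) = 3*8 = 24)
R(M, U) = -840 (R(M, U) = -35*24 = -840)
R(2028/1572, -272) + 4776101 = -840 + 4776101 = 4775261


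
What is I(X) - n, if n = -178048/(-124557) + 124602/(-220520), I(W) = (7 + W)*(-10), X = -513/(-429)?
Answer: -162656065686089/1963912639260 ≈ -82.823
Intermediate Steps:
X = 171/143 (X = -513*(-1/429) = 171/143 ≈ 1.1958)
I(W) = -70 - 10*W
n = 11871546823/13733654820 (n = -178048*(-1/124557) + 124602*(-1/220520) = 178048/124557 - 62301/110260 = 11871546823/13733654820 ≈ 0.86441)
I(X) - n = (-70 - 10*171/143) - 1*11871546823/13733654820 = (-70 - 1710/143) - 11871546823/13733654820 = -11720/143 - 11871546823/13733654820 = -162656065686089/1963912639260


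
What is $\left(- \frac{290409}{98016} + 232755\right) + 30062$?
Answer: $\frac{8586660221}{32672} \approx 2.6281 \cdot 10^{5}$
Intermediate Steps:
$\left(- \frac{290409}{98016} + 232755\right) + 30062 = \left(\left(-290409\right) \frac{1}{98016} + 232755\right) + 30062 = \left(- \frac{96803}{32672} + 232755\right) + 30062 = \frac{7604474557}{32672} + 30062 = \frac{8586660221}{32672}$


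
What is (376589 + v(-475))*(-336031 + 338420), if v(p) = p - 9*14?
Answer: 898235332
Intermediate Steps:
v(p) = -126 + p (v(p) = p - 126 = -126 + p)
(376589 + v(-475))*(-336031 + 338420) = (376589 + (-126 - 475))*(-336031 + 338420) = (376589 - 601)*2389 = 375988*2389 = 898235332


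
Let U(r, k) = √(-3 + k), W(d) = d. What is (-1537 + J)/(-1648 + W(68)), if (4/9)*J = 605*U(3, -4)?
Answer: 1537/1580 - 1089*I*√7/1264 ≈ 0.97278 - 2.2794*I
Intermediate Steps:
J = 5445*I*√7/4 (J = 9*(605*√(-3 - 4))/4 = 9*(605*√(-7))/4 = 9*(605*(I*√7))/4 = 9*(605*I*√7)/4 = 5445*I*√7/4 ≈ 3601.5*I)
(-1537 + J)/(-1648 + W(68)) = (-1537 + 5445*I*√7/4)/(-1648 + 68) = (-1537 + 5445*I*√7/4)/(-1580) = (-1537 + 5445*I*√7/4)*(-1/1580) = 1537/1580 - 1089*I*√7/1264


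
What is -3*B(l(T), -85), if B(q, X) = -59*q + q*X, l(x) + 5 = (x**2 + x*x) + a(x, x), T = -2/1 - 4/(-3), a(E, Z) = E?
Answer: -2064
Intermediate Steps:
T = -2/3 (T = -2*1 - 4*(-1/3) = -2 + 4/3 = -2/3 ≈ -0.66667)
l(x) = -5 + x + 2*x**2 (l(x) = -5 + ((x**2 + x*x) + x) = -5 + ((x**2 + x**2) + x) = -5 + (2*x**2 + x) = -5 + (x + 2*x**2) = -5 + x + 2*x**2)
B(q, X) = -59*q + X*q
-3*B(l(T), -85) = -3*(-5 - 2/3 + 2*(-2/3)**2)*(-59 - 85) = -3*(-5 - 2/3 + 2*(4/9))*(-144) = -3*(-5 - 2/3 + 8/9)*(-144) = -(-43)*(-144)/3 = -3*688 = -2064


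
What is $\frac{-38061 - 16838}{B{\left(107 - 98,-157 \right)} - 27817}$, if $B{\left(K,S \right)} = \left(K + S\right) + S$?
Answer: $\frac{54899}{28122} \approx 1.9522$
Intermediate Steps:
$B{\left(K,S \right)} = K + 2 S$
$\frac{-38061 - 16838}{B{\left(107 - 98,-157 \right)} - 27817} = \frac{-38061 - 16838}{\left(\left(107 - 98\right) + 2 \left(-157\right)\right) - 27817} = - \frac{54899}{\left(9 - 314\right) - 27817} = - \frac{54899}{-305 - 27817} = - \frac{54899}{-28122} = \left(-54899\right) \left(- \frac{1}{28122}\right) = \frac{54899}{28122}$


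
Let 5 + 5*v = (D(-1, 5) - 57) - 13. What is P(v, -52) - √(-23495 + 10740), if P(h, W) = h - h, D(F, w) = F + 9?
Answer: -I*√12755 ≈ -112.94*I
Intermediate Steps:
D(F, w) = 9 + F
v = -67/5 (v = -1 + (((9 - 1) - 57) - 13)/5 = -1 + ((8 - 57) - 13)/5 = -1 + (-49 - 13)/5 = -1 + (⅕)*(-62) = -1 - 62/5 = -67/5 ≈ -13.400)
P(h, W) = 0
P(v, -52) - √(-23495 + 10740) = 0 - √(-23495 + 10740) = 0 - √(-12755) = 0 - I*√12755 = -I*√12755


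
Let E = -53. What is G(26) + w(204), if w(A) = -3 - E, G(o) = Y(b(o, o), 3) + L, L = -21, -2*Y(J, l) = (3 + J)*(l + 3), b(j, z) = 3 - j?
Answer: 89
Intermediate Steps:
Y(J, l) = -(3 + J)*(3 + l)/2 (Y(J, l) = -(3 + J)*(l + 3)/2 = -(3 + J)*(3 + l)/2)
G(o) = -39 + 3*o (G(o) = (-9/2 - 3*(3 - o)/2 - 3/2*3 - 1/2*(3 - o)*3) - 21 = (-9/2 + (-9/2 + 3*o/2) - 9/2 + (-9/2 + 3*o/2)) - 21 = (-18 + 3*o) - 21 = -39 + 3*o)
w(A) = 50 (w(A) = -3 - 1*(-53) = -3 + 53 = 50)
G(26) + w(204) = (-39 + 3*26) + 50 = (-39 + 78) + 50 = 39 + 50 = 89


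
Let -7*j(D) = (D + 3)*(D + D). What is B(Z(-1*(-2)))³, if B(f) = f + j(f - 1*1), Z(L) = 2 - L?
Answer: 64/343 ≈ 0.18659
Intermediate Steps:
j(D) = -2*D*(3 + D)/7 (j(D) = -(D + 3)*(D + D)/7 = -(3 + D)*2*D/7 = -2*D*(3 + D)/7)
B(f) = f - 2*(-1 + f)*(2 + f)/7 (B(f) = f - 2*(f - 1*1)*(3 + (f - 1*1))/7 = f - 2*(f - 1)*(3 + (f - 1))/7 = f - 2*(-1 + f)*(3 + (-1 + f))/7 = f - 2*(-1 + f)*(2 + f)/7)
B(Z(-1*(-2)))³ = (4/7 - 2*(2 - (-1)*(-2))²/7 + 5*(2 - (-1)*(-2))/7)³ = (4/7 - 2*(2 - 1*2)²/7 + 5*(2 - 1*2)/7)³ = (4/7 - 2*(2 - 2)²/7 + 5*(2 - 2)/7)³ = (4/7 - 2/7*0² + (5/7)*0)³ = (4/7 - 2/7*0 + 0)³ = (4/7 + 0 + 0)³ = (4/7)³ = 64/343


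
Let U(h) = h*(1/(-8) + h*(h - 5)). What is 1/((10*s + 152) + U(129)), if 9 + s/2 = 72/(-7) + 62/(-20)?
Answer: 56/115537641 ≈ 4.8469e-7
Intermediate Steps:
U(h) = h*(-⅛ + h*(-5 + h))
s = -1567/35 (s = -18 + 2*(72/(-7) + 62/(-20)) = -18 + 2*(72*(-⅐) + 62*(-1/20)) = -18 + 2*(-72/7 - 31/10) = -18 + 2*(-937/70) = -18 - 937/35 = -1567/35 ≈ -44.771)
1/((10*s + 152) + U(129)) = 1/((10*(-1567/35) + 152) + 129*(-⅛ + 129² - 5*129)) = 1/((-3134/7 + 152) + 129*(-⅛ + 16641 - 645)) = 1/(-2070/7 + 129*(127967/8)) = 1/(-2070/7 + 16507743/8) = 1/(115537641/56) = 56/115537641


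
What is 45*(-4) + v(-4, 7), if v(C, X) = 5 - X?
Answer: -182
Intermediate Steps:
45*(-4) + v(-4, 7) = 45*(-4) + (5 - 1*7) = -180 + (5 - 7) = -180 - 2 = -182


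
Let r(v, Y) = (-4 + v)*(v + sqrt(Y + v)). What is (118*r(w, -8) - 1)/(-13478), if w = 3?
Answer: 355/13478 + 59*I*sqrt(5)/6739 ≈ 0.026339 + 0.019577*I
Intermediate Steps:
(118*r(w, -8) - 1)/(-13478) = (118*(3**2 - 4*3 - 4*sqrt(-8 + 3) + 3*sqrt(-8 + 3)) - 1)/(-13478) = (118*(9 - 12 - 4*I*sqrt(5) + 3*sqrt(-5)) - 1)*(-1/13478) = (118*(9 - 12 - 4*I*sqrt(5) + 3*(I*sqrt(5))) - 1)*(-1/13478) = (118*(9 - 12 - 4*I*sqrt(5) + 3*I*sqrt(5)) - 1)*(-1/13478) = (118*(-3 - I*sqrt(5)) - 1)*(-1/13478) = ((-354 - 118*I*sqrt(5)) - 1)*(-1/13478) = (-355 - 118*I*sqrt(5))*(-1/13478) = 355/13478 + 59*I*sqrt(5)/6739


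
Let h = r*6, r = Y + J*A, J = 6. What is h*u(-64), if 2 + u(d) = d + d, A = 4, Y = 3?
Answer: -21060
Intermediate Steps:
u(d) = -2 + 2*d (u(d) = -2 + (d + d) = -2 + 2*d)
r = 27 (r = 3 + 6*4 = 3 + 24 = 27)
h = 162 (h = 27*6 = 162)
h*u(-64) = 162*(-2 + 2*(-64)) = 162*(-2 - 128) = 162*(-130) = -21060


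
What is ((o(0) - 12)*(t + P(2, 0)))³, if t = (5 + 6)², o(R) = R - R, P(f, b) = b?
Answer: -3061257408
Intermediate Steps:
o(R) = 0
t = 121 (t = 11² = 121)
((o(0) - 12)*(t + P(2, 0)))³ = ((0 - 12)*(121 + 0))³ = (-12*121)³ = (-1452)³ = -3061257408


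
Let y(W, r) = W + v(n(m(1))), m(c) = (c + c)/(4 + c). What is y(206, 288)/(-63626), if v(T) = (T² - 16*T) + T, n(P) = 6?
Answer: -76/31813 ≈ -0.0023890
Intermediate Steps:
m(c) = 2*c/(4 + c) (m(c) = (2*c)/(4 + c) = 2*c/(4 + c))
v(T) = T² - 15*T
y(W, r) = -54 + W (y(W, r) = W + 6*(-15 + 6) = W + 6*(-9) = W - 54 = -54 + W)
y(206, 288)/(-63626) = (-54 + 206)/(-63626) = 152*(-1/63626) = -76/31813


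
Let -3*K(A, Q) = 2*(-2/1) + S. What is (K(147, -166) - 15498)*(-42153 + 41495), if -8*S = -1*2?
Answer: 20393723/2 ≈ 1.0197e+7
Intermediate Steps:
S = ¼ (S = -(-1)*2/8 = -⅛*(-2) = ¼ ≈ 0.25000)
K(A, Q) = 5/4 (K(A, Q) = -(2*(-2/1) + ¼)/3 = -(2*(-2*1) + ¼)/3 = -(2*(-2) + ¼)/3 = -(-4 + ¼)/3 = -⅓*(-15/4) = 5/4)
(K(147, -166) - 15498)*(-42153 + 41495) = (5/4 - 15498)*(-42153 + 41495) = -61987/4*(-658) = 20393723/2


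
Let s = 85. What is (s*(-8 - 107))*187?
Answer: -1827925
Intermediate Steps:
(s*(-8 - 107))*187 = (85*(-8 - 107))*187 = (85*(-115))*187 = -9775*187 = -1827925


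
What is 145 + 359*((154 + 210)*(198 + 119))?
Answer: 41424437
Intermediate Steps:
145 + 359*((154 + 210)*(198 + 119)) = 145 + 359*(364*317) = 145 + 359*115388 = 145 + 41424292 = 41424437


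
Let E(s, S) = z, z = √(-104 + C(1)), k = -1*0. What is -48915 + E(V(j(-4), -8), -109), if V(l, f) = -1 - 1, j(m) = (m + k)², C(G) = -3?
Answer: -48915 + I*√107 ≈ -48915.0 + 10.344*I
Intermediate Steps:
k = 0
j(m) = m² (j(m) = (m + 0)² = m²)
V(l, f) = -2
z = I*√107 (z = √(-104 - 3) = √(-107) = I*√107 ≈ 10.344*I)
E(s, S) = I*√107
-48915 + E(V(j(-4), -8), -109) = -48915 + I*√107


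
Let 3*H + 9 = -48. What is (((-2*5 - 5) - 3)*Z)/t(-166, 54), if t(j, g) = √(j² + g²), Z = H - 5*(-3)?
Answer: 18*√7618/3809 ≈ 0.41246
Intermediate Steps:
H = -19 (H = -3 + (⅓)*(-48) = -3 - 16 = -19)
Z = -4 (Z = -19 - 5*(-3) = -19 - 1*(-15) = -19 + 15 = -4)
t(j, g) = √(g² + j²)
(((-2*5 - 5) - 3)*Z)/t(-166, 54) = (((-2*5 - 5) - 3)*(-4))/(√(54² + (-166)²)) = (((-10 - 5) - 3)*(-4))/(√(2916 + 27556)) = ((-15 - 3)*(-4))/(√30472) = (-18*(-4))/((2*√7618)) = 72*(√7618/15236) = 18*√7618/3809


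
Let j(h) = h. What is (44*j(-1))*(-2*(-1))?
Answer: -88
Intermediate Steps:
(44*j(-1))*(-2*(-1)) = (44*(-1))*(-2*(-1)) = -(-88)*(-1) = -44*2 = -88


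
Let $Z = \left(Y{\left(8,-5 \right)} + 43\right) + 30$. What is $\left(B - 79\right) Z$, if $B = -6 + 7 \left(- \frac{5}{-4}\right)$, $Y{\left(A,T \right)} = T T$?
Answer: $- \frac{14945}{2} \approx -7472.5$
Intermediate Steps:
$Y{\left(A,T \right)} = T^{2}$
$B = \frac{11}{4}$ ($B = -6 + 7 \left(\left(-5\right) \left(- \frac{1}{4}\right)\right) = -6 + 7 \cdot \frac{5}{4} = -6 + \frac{35}{4} = \frac{11}{4} \approx 2.75$)
$Z = 98$ ($Z = \left(\left(-5\right)^{2} + 43\right) + 30 = \left(25 + 43\right) + 30 = 68 + 30 = 98$)
$\left(B - 79\right) Z = \left(\frac{11}{4} - 79\right) 98 = \left(- \frac{305}{4}\right) 98 = - \frac{14945}{2}$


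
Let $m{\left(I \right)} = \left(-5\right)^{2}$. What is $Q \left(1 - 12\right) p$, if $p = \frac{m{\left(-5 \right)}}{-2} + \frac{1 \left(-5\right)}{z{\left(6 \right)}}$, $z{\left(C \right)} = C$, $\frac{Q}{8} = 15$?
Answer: $17600$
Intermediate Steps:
$m{\left(I \right)} = 25$
$Q = 120$ ($Q = 8 \cdot 15 = 120$)
$p = - \frac{40}{3}$ ($p = \frac{25}{-2} + \frac{1 \left(-5\right)}{6} = 25 \left(- \frac{1}{2}\right) - \frac{5}{6} = - \frac{25}{2} - \frac{5}{6} = - \frac{40}{3} \approx -13.333$)
$Q \left(1 - 12\right) p = 120 \left(1 - 12\right) \left(- \frac{40}{3}\right) = 120 \left(-11\right) \left(- \frac{40}{3}\right) = \left(-1320\right) \left(- \frac{40}{3}\right) = 17600$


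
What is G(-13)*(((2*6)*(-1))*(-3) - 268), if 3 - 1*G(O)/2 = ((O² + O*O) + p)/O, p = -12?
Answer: -169360/13 ≈ -13028.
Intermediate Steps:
G(O) = 6 - 2*(-12 + 2*O²)/O (G(O) = 6 - 2*((O² + O*O) - 12)/O = 6 - 2*((O² + O²) - 12)/O = 6 - 2*(2*O² - 12)/O = 6 - 2*(-12 + 2*O²)/O)
G(-13)*(((2*6)*(-1))*(-3) - 268) = (6 - 4*(-13) + 24/(-13))*(((2*6)*(-1))*(-3) - 268) = (6 + 52 + 24*(-1/13))*((12*(-1))*(-3) - 268) = (6 + 52 - 24/13)*(-12*(-3) - 268) = 730*(36 - 268)/13 = (730/13)*(-232) = -169360/13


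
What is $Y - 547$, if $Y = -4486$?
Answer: $-5033$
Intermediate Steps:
$Y - 547 = -4486 - 547 = -5033$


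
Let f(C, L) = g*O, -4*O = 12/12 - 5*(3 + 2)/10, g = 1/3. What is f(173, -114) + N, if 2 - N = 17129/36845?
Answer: 489333/294760 ≈ 1.6601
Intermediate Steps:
g = ⅓ (g = 1*(⅓) = ⅓ ≈ 0.33333)
O = 3/8 (O = -(12/12 - 5*(3 + 2)/10)/4 = -(12*(1/12) - 5*5*(⅒))/4 = -(1 - 25*⅒)/4 = -(1 - 5/2)/4 = -¼*(-3/2) = 3/8 ≈ 0.37500)
N = 56561/36845 (N = 2 - 17129/36845 = 56561/36845 ≈ 1.5351)
f(C, L) = ⅛ (f(C, L) = (⅓)*(3/8) = ⅛)
f(173, -114) + N = ⅛ + 56561/36845 = 489333/294760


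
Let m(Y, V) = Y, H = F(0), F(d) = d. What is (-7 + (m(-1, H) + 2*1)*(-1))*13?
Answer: -104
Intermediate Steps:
H = 0
(-7 + (m(-1, H) + 2*1)*(-1))*13 = (-7 + (-1 + 2*1)*(-1))*13 = (-7 + (-1 + 2)*(-1))*13 = (-7 + 1*(-1))*13 = (-7 - 1)*13 = -8*13 = -104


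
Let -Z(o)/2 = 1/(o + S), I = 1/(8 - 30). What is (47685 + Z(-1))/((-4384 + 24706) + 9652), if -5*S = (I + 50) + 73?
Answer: 26846699/16875362 ≈ 1.5909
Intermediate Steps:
I = -1/22 (I = 1/(-22) = -1/22 ≈ -0.045455)
S = -541/22 (S = -((-1/22 + 50) + 73)/5 = -(1099/22 + 73)/5 = -⅕*2705/22 = -541/22 ≈ -24.591)
Z(o) = -2/(-541/22 + o) (Z(o) = -2/(o - 541/22) = -2/(-541/22 + o))
(47685 + Z(-1))/((-4384 + 24706) + 9652) = (47685 - 44/(-541 + 22*(-1)))/((-4384 + 24706) + 9652) = (47685 - 44/(-541 - 22))/(20322 + 9652) = (47685 - 44/(-563))/29974 = (47685 - 44*(-1/563))*(1/29974) = (47685 + 44/563)*(1/29974) = (26846699/563)*(1/29974) = 26846699/16875362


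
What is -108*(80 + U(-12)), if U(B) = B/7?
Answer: -59184/7 ≈ -8454.9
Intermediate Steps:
U(B) = B/7 (U(B) = B*(⅐) = B/7)
-108*(80 + U(-12)) = -108*(80 + (⅐)*(-12)) = -108*(80 - 12/7) = -108*548/7 = -59184/7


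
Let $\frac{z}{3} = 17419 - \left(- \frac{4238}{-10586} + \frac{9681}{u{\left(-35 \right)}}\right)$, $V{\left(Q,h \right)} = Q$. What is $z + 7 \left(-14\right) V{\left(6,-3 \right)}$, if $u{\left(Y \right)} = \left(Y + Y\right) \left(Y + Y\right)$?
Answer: $\frac{191412401343}{3705100} \approx 51662.0$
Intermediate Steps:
$u{\left(Y \right)} = 4 Y^{2}$ ($u{\left(Y \right)} = 2 Y 2 Y = 4 Y^{2}$)
$z = \frac{193591000143}{3705100}$ ($z = 3 \left(17419 - \left(- \frac{4238}{-10586} + \frac{9681}{4 \left(-35\right)^{2}}\right)\right) = 3 \left(17419 - \left(\left(-4238\right) \left(- \frac{1}{10586}\right) + \frac{9681}{4 \cdot 1225}\right)\right) = 3 \left(17419 - \left(\frac{2119}{5293} + \frac{9681}{4900}\right)\right) = 3 \left(17419 - \left(\frac{2119}{5293} + 9681 \cdot \frac{1}{4900}\right)\right) = 3 \left(17419 - \left(\frac{2119}{5293} + \frac{1383}{700}\right)\right) = 3 \left(17419 - \frac{8803519}{3705100}\right) = 3 \cdot \frac{64530333381}{3705100} = \frac{193591000143}{3705100} \approx 52250.0$)
$z + 7 \left(-14\right) V{\left(6,-3 \right)} = \frac{193591000143}{3705100} + 7 \left(-14\right) 6 = \frac{193591000143}{3705100} - 588 = \frac{191412401343}{3705100}$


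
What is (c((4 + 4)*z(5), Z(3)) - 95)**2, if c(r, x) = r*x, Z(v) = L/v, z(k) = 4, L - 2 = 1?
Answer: 3969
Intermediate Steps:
L = 3 (L = 2 + 1 = 3)
Z(v) = 3/v
(c((4 + 4)*z(5), Z(3)) - 95)**2 = (((4 + 4)*4)*(3/3) - 95)**2 = ((8*4)*(3*(1/3)) - 95)**2 = (32*1 - 95)**2 = (32 - 95)**2 = (-63)**2 = 3969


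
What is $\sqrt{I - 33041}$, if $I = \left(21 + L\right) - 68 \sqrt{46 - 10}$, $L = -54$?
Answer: $i \sqrt{33482} \approx 182.98 i$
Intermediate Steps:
$I = -441$ ($I = \left(21 - 54\right) - 68 \sqrt{46 - 10} = -33 - 68 \sqrt{36} = -33 - 408 = -441$)
$\sqrt{I - 33041} = \sqrt{-441 - 33041} = \sqrt{-33482} = i \sqrt{33482}$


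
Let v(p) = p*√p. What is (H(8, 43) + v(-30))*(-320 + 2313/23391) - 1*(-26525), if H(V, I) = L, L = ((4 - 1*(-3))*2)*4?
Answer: 22378787/2599 + 24942690*I*√30/2599 ≈ 8610.5 + 52565.0*I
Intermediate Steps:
v(p) = p^(3/2)
L = 56 (L = ((4 + 3)*2)*4 = (7*2)*4 = 14*4 = 56)
H(V, I) = 56
(H(8, 43) + v(-30))*(-320 + 2313/23391) - 1*(-26525) = (56 + (-30)^(3/2))*(-320 + 2313/23391) - 1*(-26525) = (56 - 30*I*√30)*(-320 + 2313*(1/23391)) + 26525 = (56 - 30*I*√30)*(-320 + 257/2599) + 26525 = (56 - 30*I*√30)*(-831423/2599) + 26525 = (-46559688/2599 + 24942690*I*√30/2599) + 26525 = 22378787/2599 + 24942690*I*√30/2599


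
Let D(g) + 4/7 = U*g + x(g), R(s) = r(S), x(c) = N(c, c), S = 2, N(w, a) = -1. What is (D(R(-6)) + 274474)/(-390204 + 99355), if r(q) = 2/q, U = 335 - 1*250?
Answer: -1921902/2035943 ≈ -0.94399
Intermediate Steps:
x(c) = -1
U = 85 (U = 335 - 250 = 85)
R(s) = 1 (R(s) = 2/2 = 2*(½) = 1)
D(g) = -11/7 + 85*g (D(g) = -4/7 + (85*g - 1) = -4/7 + (-1 + 85*g) = -11/7 + 85*g)
(D(R(-6)) + 274474)/(-390204 + 99355) = ((-11/7 + 85*1) + 274474)/(-390204 + 99355) = ((-11/7 + 85) + 274474)/(-290849) = (584/7 + 274474)*(-1/290849) = (1921902/7)*(-1/290849) = -1921902/2035943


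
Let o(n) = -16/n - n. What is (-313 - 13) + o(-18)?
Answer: -2764/9 ≈ -307.11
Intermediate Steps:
o(n) = -n - 16/n
(-313 - 13) + o(-18) = (-313 - 13) + (-1*(-18) - 16/(-18)) = -326 + (18 - 16*(-1/18)) = -326 + (18 + 8/9) = -326 + 170/9 = -2764/9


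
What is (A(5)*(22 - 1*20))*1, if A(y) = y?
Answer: 10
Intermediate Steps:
(A(5)*(22 - 1*20))*1 = (5*(22 - 1*20))*1 = (5*(22 - 20))*1 = (5*2)*1 = 10*1 = 10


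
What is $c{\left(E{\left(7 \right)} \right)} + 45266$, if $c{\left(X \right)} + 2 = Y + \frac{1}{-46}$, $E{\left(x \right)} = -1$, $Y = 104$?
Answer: $\frac{2086927}{46} \approx 45368.0$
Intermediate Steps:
$c{\left(X \right)} = \frac{4691}{46}$ ($c{\left(X \right)} = -2 + \left(104 + \frac{1}{-46}\right) = -2 + \left(104 - \frac{1}{46}\right) = -2 + \frac{4783}{46} = \frac{4691}{46}$)
$c{\left(E{\left(7 \right)} \right)} + 45266 = \frac{4691}{46} + 45266 = \frac{2086927}{46}$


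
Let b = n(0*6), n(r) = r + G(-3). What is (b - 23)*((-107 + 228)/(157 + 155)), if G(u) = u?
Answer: -121/12 ≈ -10.083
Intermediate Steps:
n(r) = -3 + r (n(r) = r - 3 = -3 + r)
b = -3 (b = -3 + 0*6 = -3 + 0 = -3)
(b - 23)*((-107 + 228)/(157 + 155)) = (-3 - 23)*((-107 + 228)/(157 + 155)) = -3146/312 = -26*121/312 = -121/12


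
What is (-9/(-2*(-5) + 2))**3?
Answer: -27/64 ≈ -0.42188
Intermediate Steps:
(-9/(-2*(-5) + 2))**3 = (-9/(10 + 2))**3 = (-9/12)**3 = (-9*1/12)**3 = (-3/4)**3 = -27/64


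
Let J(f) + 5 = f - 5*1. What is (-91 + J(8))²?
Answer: 8649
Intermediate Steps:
J(f) = -10 + f (J(f) = -5 + (f - 5*1) = -5 + (f - 5) = -5 + (-5 + f) = -10 + f)
(-91 + J(8))² = (-91 + (-10 + 8))² = (-91 - 2)² = (-93)² = 8649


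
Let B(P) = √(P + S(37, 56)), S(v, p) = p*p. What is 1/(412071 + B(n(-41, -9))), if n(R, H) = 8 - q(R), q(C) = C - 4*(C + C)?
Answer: 412071/169802506184 - √2857/169802506184 ≈ 2.4265e-6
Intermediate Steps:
S(v, p) = p²
q(C) = -7*C (q(C) = C - 8*C = -7*C)
n(R, H) = 8 + 7*R (n(R, H) = 8 - (-7)*R = 8 + 7*R)
B(P) = √(3136 + P) (B(P) = √(P + 56²) = √(P + 3136) = √(3136 + P))
1/(412071 + B(n(-41, -9))) = 1/(412071 + √(3136 + (8 + 7*(-41)))) = 1/(412071 + √(3136 + (8 - 287))) = 1/(412071 + √(3136 - 279)) = 1/(412071 + √2857)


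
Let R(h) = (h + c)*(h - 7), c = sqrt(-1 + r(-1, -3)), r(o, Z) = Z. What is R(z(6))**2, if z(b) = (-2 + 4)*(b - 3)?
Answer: 32 + 24*I ≈ 32.0 + 24.0*I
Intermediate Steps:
c = 2*I (c = sqrt(-1 - 3) = sqrt(-4) = 2*I ≈ 2.0*I)
z(b) = -6 + 2*b (z(b) = 2*(-3 + b) = -6 + 2*b)
R(h) = (-7 + h)*(h + 2*I) (R(h) = (h + 2*I)*(h - 7) = (h + 2*I)*(-7 + h) = (-7 + h)*(h + 2*I))
R(z(6))**2 = ((-6 + 2*6)**2 - 14*I + (-6 + 2*6)*(-7 + 2*I))**2 = ((-6 + 12)**2 - 14*I + (-6 + 12)*(-7 + 2*I))**2 = (6**2 - 14*I + 6*(-7 + 2*I))**2 = (36 - 14*I + (-42 + 12*I))**2 = (-6 - 2*I)**2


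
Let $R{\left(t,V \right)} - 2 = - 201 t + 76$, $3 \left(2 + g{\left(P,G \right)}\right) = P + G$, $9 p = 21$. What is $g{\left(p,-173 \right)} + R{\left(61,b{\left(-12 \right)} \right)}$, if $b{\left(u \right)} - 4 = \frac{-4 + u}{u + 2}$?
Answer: $- \frac{110177}{9} \approx -12242.0$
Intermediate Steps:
$p = \frac{7}{3}$ ($p = \frac{1}{9} \cdot 21 = \frac{7}{3} \approx 2.3333$)
$b{\left(u \right)} = 4 + \frac{-4 + u}{2 + u}$ ($b{\left(u \right)} = 4 + \frac{-4 + u}{u + 2} = 4 + \frac{-4 + u}{2 + u}$)
$g{\left(P,G \right)} = -2 + \frac{G}{3} + \frac{P}{3}$ ($g{\left(P,G \right)} = -2 + \frac{P + G}{3} = -2 + \frac{G + P}{3} = -2 + \left(\frac{G}{3} + \frac{P}{3}\right) = -2 + \frac{G}{3} + \frac{P}{3}$)
$R{\left(t,V \right)} = 78 - 201 t$ ($R{\left(t,V \right)} = 2 - \left(-76 + 201 t\right) = 78 - 201 t$)
$g{\left(p,-173 \right)} + R{\left(61,b{\left(-12 \right)} \right)} = \left(-2 + \frac{1}{3} \left(-173\right) + \frac{1}{3} \cdot \frac{7}{3}\right) + \left(78 - 12261\right) = \left(-2 - \frac{173}{3} + \frac{7}{9}\right) + \left(78 - 12261\right) = - \frac{530}{9} - 12183 = - \frac{110177}{9}$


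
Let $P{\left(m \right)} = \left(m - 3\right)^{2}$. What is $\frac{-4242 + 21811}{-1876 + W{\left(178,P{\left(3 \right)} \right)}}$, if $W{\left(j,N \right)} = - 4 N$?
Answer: $- \frac{17569}{1876} \approx -9.3651$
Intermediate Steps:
$P{\left(m \right)} = \left(-3 + m\right)^{2}$
$\frac{-4242 + 21811}{-1876 + W{\left(178,P{\left(3 \right)} \right)}} = \frac{-4242 + 21811}{-1876 - 4 \left(-3 + 3\right)^{2}} = \frac{17569}{-1876 - 4 \cdot 0^{2}} = \frac{17569}{-1876 - 0} = \frac{17569}{-1876 + 0} = \frac{17569}{-1876} = 17569 \left(- \frac{1}{1876}\right) = - \frac{17569}{1876}$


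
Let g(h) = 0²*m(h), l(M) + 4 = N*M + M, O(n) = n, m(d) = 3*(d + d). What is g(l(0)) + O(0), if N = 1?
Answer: 0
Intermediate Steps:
m(d) = 6*d (m(d) = 3*(2*d) = 6*d)
l(M) = -4 + 2*M (l(M) = -4 + (1*M + M) = -4 + (M + M) = -4 + 2*M)
g(h) = 0 (g(h) = 0²*(6*h) = 0*(6*h) = 0)
g(l(0)) + O(0) = 0 + 0 = 0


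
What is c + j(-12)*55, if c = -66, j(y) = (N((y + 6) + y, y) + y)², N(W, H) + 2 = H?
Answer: 37114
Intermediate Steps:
N(W, H) = -2 + H
j(y) = (-2 + 2*y)² (j(y) = ((-2 + y) + y)² = (-2 + 2*y)²)
c + j(-12)*55 = -66 + (4*(-1 - 12)²)*55 = -66 + (4*(-13)²)*55 = -66 + (4*169)*55 = -66 + 676*55 = -66 + 37180 = 37114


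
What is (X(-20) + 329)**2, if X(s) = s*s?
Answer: 531441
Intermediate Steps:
X(s) = s**2
(X(-20) + 329)**2 = ((-20)**2 + 329)**2 = (400 + 329)**2 = 729**2 = 531441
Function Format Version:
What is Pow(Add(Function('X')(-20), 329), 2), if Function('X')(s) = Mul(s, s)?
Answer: 531441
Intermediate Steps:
Function('X')(s) = Pow(s, 2)
Pow(Add(Function('X')(-20), 329), 2) = Pow(Add(Pow(-20, 2), 329), 2) = Pow(Add(400, 329), 2) = Pow(729, 2) = 531441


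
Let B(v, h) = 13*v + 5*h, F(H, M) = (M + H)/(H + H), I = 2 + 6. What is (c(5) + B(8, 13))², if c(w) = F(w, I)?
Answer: 2900209/100 ≈ 29002.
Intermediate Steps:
I = 8
F(H, M) = (H + M)/(2*H) (F(H, M) = (H + M)/((2*H)) = (H + M)*(1/(2*H)) = (H + M)/(2*H))
c(w) = (8 + w)/(2*w) (c(w) = (w + 8)/(2*w) = (8 + w)/(2*w))
B(v, h) = 5*h + 13*v
(c(5) + B(8, 13))² = ((½)*(8 + 5)/5 + (5*13 + 13*8))² = ((½)*(⅕)*13 + (65 + 104))² = (13/10 + 169)² = (1703/10)² = 2900209/100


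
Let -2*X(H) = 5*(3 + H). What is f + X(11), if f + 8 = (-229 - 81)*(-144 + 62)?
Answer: 25377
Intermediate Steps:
X(H) = -15/2 - 5*H/2 (X(H) = -5*(3 + H)/2 = -(15 + 5*H)/2 = -15/2 - 5*H/2)
f = 25412 (f = -8 + (-229 - 81)*(-144 + 62) = -8 - 310*(-82) = -8 + 25420 = 25412)
f + X(11) = 25412 + (-15/2 - 5/2*11) = 25412 + (-15/2 - 55/2) = 25412 - 35 = 25377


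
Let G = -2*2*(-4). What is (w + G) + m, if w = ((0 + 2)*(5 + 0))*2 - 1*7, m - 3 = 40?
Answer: 72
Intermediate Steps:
m = 43 (m = 3 + 40 = 43)
G = 16 (G = -4*(-4) = 16)
w = 13 (w = (2*5)*2 - 7 = 10*2 - 7 = 20 - 7 = 13)
(w + G) + m = (13 + 16) + 43 = 29 + 43 = 72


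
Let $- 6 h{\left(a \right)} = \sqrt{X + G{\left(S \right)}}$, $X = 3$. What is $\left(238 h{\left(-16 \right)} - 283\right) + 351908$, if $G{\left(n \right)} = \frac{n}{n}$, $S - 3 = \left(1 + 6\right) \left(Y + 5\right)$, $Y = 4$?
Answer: $\frac{1054637}{3} \approx 3.5155 \cdot 10^{5}$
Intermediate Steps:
$S = 66$ ($S = 3 + \left(1 + 6\right) \left(4 + 5\right) = 3 + 7 \cdot 9 = 3 + 63 = 66$)
$G{\left(n \right)} = 1$
$h{\left(a \right)} = - \frac{1}{3}$ ($h{\left(a \right)} = - \frac{\sqrt{3 + 1}}{6} = - \frac{\sqrt{4}}{6} = \left(- \frac{1}{6}\right) 2 = - \frac{1}{3}$)
$\left(238 h{\left(-16 \right)} - 283\right) + 351908 = \left(238 \left(- \frac{1}{3}\right) - 283\right) + 351908 = \left(- \frac{238}{3} - 283\right) + 351908 = - \frac{1087}{3} + 351908 = \frac{1054637}{3}$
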